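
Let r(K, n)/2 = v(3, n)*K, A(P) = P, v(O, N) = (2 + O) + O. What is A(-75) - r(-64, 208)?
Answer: 949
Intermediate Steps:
v(O, N) = 2 + 2*O
r(K, n) = 16*K (r(K, n) = 2*((2 + 2*3)*K) = 2*((2 + 6)*K) = 2*(8*K) = 16*K)
A(-75) - r(-64, 208) = -75 - 16*(-64) = -75 - 1*(-1024) = -75 + 1024 = 949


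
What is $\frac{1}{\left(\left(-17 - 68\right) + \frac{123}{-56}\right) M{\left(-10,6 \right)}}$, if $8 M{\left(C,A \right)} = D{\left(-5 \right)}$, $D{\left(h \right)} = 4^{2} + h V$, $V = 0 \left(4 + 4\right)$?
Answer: $- \frac{28}{4883} \approx -0.0057342$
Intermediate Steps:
$V = 0$ ($V = 0 \cdot 8 = 0$)
$D{\left(h \right)} = 16$ ($D{\left(h \right)} = 4^{2} + h 0 = 16 + 0 = 16$)
$M{\left(C,A \right)} = 2$ ($M{\left(C,A \right)} = \frac{1}{8} \cdot 16 = 2$)
$\frac{1}{\left(\left(-17 - 68\right) + \frac{123}{-56}\right) M{\left(-10,6 \right)}} = \frac{1}{\left(\left(-17 - 68\right) + \frac{123}{-56}\right) 2} = \frac{1}{\left(\left(-17 - 68\right) + 123 \left(- \frac{1}{56}\right)\right) 2} = \frac{1}{\left(-85 - \frac{123}{56}\right) 2} = \frac{1}{\left(- \frac{4883}{56}\right) 2} = \frac{1}{- \frac{4883}{28}} = - \frac{28}{4883}$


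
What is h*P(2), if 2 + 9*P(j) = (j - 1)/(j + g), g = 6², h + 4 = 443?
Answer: -10975/114 ≈ -96.272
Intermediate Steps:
h = 439 (h = -4 + 443 = 439)
g = 36
P(j) = -2/9 + (-1 + j)/(9*(36 + j)) (P(j) = -2/9 + ((j - 1)/(j + 36))/9 = -2/9 + ((-1 + j)/(36 + j))/9 = -2/9 + (-1 + j)/(9*(36 + j)))
h*P(2) = 439*((-73 - 1*2)/(9*(36 + 2))) = 439*((⅑)*(-73 - 2)/38) = 439*((⅑)*(1/38)*(-75)) = 439*(-25/114) = -10975/114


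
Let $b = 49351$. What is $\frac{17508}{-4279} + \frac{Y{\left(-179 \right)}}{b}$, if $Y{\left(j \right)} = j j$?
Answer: $- \frac{726933869}{211172929} \approx -3.4424$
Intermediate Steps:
$Y{\left(j \right)} = j^{2}$
$\frac{17508}{-4279} + \frac{Y{\left(-179 \right)}}{b} = \frac{17508}{-4279} + \frac{\left(-179\right)^{2}}{49351} = 17508 \left(- \frac{1}{4279}\right) + 32041 \cdot \frac{1}{49351} = - \frac{17508}{4279} + \frac{32041}{49351} = - \frac{726933869}{211172929}$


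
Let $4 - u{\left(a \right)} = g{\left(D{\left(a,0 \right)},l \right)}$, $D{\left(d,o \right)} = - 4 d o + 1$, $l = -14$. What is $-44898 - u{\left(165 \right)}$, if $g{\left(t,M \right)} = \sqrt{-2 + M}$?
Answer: $-44902 + 4 i \approx -44902.0 + 4.0 i$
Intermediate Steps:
$D{\left(d,o \right)} = 1 - 4 d o$ ($D{\left(d,o \right)} = - 4 d o + 1 = 1 - 4 d o$)
$u{\left(a \right)} = 4 - 4 i$ ($u{\left(a \right)} = 4 - \sqrt{-2 - 14} = 4 - \sqrt{-16} = 4 - 4 i$)
$-44898 - u{\left(165 \right)} = -44898 - \left(4 - 4 i\right) = -44902 + 4 i$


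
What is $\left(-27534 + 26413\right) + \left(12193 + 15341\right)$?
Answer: $26413$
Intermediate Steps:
$\left(-27534 + 26413\right) + \left(12193 + 15341\right) = -1121 + 27534 = 26413$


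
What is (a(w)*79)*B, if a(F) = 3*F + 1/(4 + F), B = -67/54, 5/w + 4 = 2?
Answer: 217013/324 ≈ 669.79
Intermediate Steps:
w = -5/2 (w = 5/(-4 + 2) = 5/(-2) = 5*(-½) = -5/2 ≈ -2.5000)
B = -67/54 (B = -67*1/54 = -67/54 ≈ -1.2407)
a(F) = 1/(4 + F) + 3*F
(a(w)*79)*B = (((1 + 3*(-5/2)² + 12*(-5/2))/(4 - 5/2))*79)*(-67/54) = (((1 + 3*(25/4) - 30)/(3/2))*79)*(-67/54) = ((2*(1 + 75/4 - 30)/3)*79)*(-67/54) = (((⅔)*(-41/4))*79)*(-67/54) = -41/6*79*(-67/54) = -3239/6*(-67/54) = 217013/324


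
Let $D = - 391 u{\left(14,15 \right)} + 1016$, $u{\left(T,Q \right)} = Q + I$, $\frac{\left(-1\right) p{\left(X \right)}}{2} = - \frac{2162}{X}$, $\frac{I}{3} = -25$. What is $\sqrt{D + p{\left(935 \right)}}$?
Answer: $\frac{2 \sqrt{5350393510}}{935} \approx 156.46$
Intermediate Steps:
$I = -75$ ($I = 3 \left(-25\right) = -75$)
$p{\left(X \right)} = \frac{4324}{X}$ ($p{\left(X \right)} = - 2 \left(- \frac{2162}{X}\right) = \frac{4324}{X}$)
$u{\left(T,Q \right)} = -75 + Q$ ($u{\left(T,Q \right)} = Q - 75 = -75 + Q$)
$D = 24476$ ($D = - 391 \left(-75 + 15\right) + 1016 = \left(-391\right) \left(-60\right) + 1016 = 23460 + 1016 = 24476$)
$\sqrt{D + p{\left(935 \right)}} = \sqrt{24476 + \frac{4324}{935}} = \sqrt{\frac{22889384}{935}} = \frac{2 \sqrt{5350393510}}{935}$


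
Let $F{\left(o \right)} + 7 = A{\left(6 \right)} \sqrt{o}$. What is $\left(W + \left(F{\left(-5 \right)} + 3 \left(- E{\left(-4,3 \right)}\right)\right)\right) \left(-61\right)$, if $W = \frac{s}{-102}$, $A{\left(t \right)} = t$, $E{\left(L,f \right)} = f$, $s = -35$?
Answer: $\frac{97417}{102} - 366 i \sqrt{5} \approx 955.07 - 818.4 i$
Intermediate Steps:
$F{\left(o \right)} = -7 + 6 \sqrt{o}$
$W = \frac{35}{102}$ ($W = - \frac{35}{-102} = \left(-35\right) \left(- \frac{1}{102}\right) = \frac{35}{102} \approx 0.34314$)
$\left(W + \left(F{\left(-5 \right)} + 3 \left(- E{\left(-4,3 \right)}\right)\right)\right) \left(-61\right) = \left(\frac{35}{102} - \left(7 - 6 i \sqrt{5} - \left(-3\right) 3\right)\right) \left(-61\right) = \left(\frac{35}{102} + \left(\left(-7 + 6 i \sqrt{5}\right) + 3 \left(-3\right)\right)\right) \left(-61\right) = \left(\frac{35}{102} - \left(16 - 6 i \sqrt{5}\right)\right) \left(-61\right) = \left(- \frac{1597}{102} + 6 i \sqrt{5}\right) \left(-61\right) = \frac{97417}{102} - 366 i \sqrt{5}$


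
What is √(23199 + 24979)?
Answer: √48178 ≈ 219.49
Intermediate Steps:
√(23199 + 24979) = √48178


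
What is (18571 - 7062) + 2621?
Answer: 14130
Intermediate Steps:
(18571 - 7062) + 2621 = 11509 + 2621 = 14130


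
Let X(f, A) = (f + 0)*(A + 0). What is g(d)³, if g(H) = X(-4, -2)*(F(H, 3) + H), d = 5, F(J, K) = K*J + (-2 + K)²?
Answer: 4741632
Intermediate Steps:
X(f, A) = A*f (X(f, A) = f*A = A*f)
F(J, K) = (-2 + K)² + J*K (F(J, K) = J*K + (-2 + K)² = (-2 + K)² + J*K)
g(H) = 8 + 32*H (g(H) = (-2*(-4))*(((-2 + 3)² + H*3) + H) = 8*((1² + 3*H) + H) = 8*((1 + 3*H) + H) = 8*(1 + 4*H) = 8 + 32*H)
g(d)³ = (8 + 32*5)³ = (8 + 160)³ = 168³ = 4741632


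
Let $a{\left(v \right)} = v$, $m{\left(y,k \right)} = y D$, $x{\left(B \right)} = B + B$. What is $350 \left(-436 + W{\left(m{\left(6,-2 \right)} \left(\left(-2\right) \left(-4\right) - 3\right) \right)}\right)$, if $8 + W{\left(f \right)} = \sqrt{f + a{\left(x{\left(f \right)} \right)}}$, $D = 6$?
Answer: $-155400 + 2100 \sqrt{15} \approx -1.4727 \cdot 10^{5}$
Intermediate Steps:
$x{\left(B \right)} = 2 B$
$m{\left(y,k \right)} = 6 y$ ($m{\left(y,k \right)} = y 6 = 6 y$)
$W{\left(f \right)} = -8 + \sqrt{3} \sqrt{f}$ ($W{\left(f \right)} = -8 + \sqrt{f + 2 f} = -8 + \sqrt{3 f} = -8 + \sqrt{3} \sqrt{f}$)
$350 \left(-436 + W{\left(m{\left(6,-2 \right)} \left(\left(-2\right) \left(-4\right) - 3\right) \right)}\right) = 350 \left(-436 - \left(8 - \sqrt{3} \sqrt{6 \cdot 6 \left(\left(-2\right) \left(-4\right) - 3\right)}\right)\right) = 350 \left(-436 - \left(8 - \sqrt{3} \sqrt{36 \left(8 - 3\right)}\right)\right) = 350 \left(-436 - \left(8 - \sqrt{3} \sqrt{36 \cdot 5}\right)\right) = 350 \left(-436 - \left(8 - \sqrt{3} \sqrt{180}\right)\right) = 350 \left(-436 - \left(8 - \sqrt{3} \cdot 6 \sqrt{5}\right)\right) = 350 \left(-436 - \left(8 - 6 \sqrt{15}\right)\right) = 350 \left(-444 + 6 \sqrt{15}\right) = -155400 + 2100 \sqrt{15}$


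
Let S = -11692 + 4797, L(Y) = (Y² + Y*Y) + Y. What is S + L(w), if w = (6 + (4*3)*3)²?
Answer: 6218261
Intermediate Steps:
w = 1764 (w = (6 + 12*3)² = (6 + 36)² = 42² = 1764)
L(Y) = Y + 2*Y² (L(Y) = (Y² + Y²) + Y = 2*Y² + Y = Y + 2*Y²)
S = -6895
S + L(w) = -6895 + 1764*(1 + 2*1764) = -6895 + 1764*(1 + 3528) = -6895 + 1764*3529 = -6895 + 6225156 = 6218261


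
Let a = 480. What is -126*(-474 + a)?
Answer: -756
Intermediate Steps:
-126*(-474 + a) = -126*(-474 + 480) = -126*6 = -756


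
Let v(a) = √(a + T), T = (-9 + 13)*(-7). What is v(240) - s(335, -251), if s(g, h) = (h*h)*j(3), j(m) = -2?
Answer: 126002 + 2*√53 ≈ 1.2602e+5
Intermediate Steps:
s(g, h) = -2*h² (s(g, h) = (h*h)*(-2) = h²*(-2) = -2*h²)
T = -28 (T = 4*(-7) = -28)
v(a) = √(-28 + a) (v(a) = √(a - 28) = √(-28 + a))
v(240) - s(335, -251) = √(-28 + 240) - (-2)*(-251)² = √212 - (-2)*63001 = 2*√53 - 1*(-126002) = 2*√53 + 126002 = 126002 + 2*√53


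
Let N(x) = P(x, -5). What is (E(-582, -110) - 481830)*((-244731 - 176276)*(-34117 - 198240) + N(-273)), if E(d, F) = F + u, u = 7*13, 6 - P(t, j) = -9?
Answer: -47136359721297386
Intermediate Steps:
P(t, j) = 15 (P(t, j) = 6 - 1*(-9) = 6 + 9 = 15)
u = 91
N(x) = 15
E(d, F) = 91 + F (E(d, F) = F + 91 = 91 + F)
(E(-582, -110) - 481830)*((-244731 - 176276)*(-34117 - 198240) + N(-273)) = ((91 - 110) - 481830)*((-244731 - 176276)*(-34117 - 198240) + 15) = (-19 - 481830)*(-421007*(-232357) + 15) = -481849*(97823923499 + 15) = -481849*97823923514 = -47136359721297386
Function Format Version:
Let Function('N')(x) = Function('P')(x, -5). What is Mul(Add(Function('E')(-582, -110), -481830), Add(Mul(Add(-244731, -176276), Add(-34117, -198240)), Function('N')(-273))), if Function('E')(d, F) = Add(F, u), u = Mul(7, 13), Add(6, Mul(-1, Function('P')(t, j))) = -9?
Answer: -47136359721297386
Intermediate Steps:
Function('P')(t, j) = 15 (Function('P')(t, j) = Add(6, Mul(-1, -9)) = Add(6, 9) = 15)
u = 91
Function('N')(x) = 15
Function('E')(d, F) = Add(91, F) (Function('E')(d, F) = Add(F, 91) = Add(91, F))
Mul(Add(Function('E')(-582, -110), -481830), Add(Mul(Add(-244731, -176276), Add(-34117, -198240)), Function('N')(-273))) = Mul(Add(Add(91, -110), -481830), Add(Mul(Add(-244731, -176276), Add(-34117, -198240)), 15)) = Mul(Add(-19, -481830), Add(Mul(-421007, -232357), 15)) = Mul(-481849, Add(97823923499, 15)) = Mul(-481849, 97823923514) = -47136359721297386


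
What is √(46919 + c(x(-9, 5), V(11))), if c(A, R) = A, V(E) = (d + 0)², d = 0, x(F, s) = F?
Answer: √46910 ≈ 216.59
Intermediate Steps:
V(E) = 0 (V(E) = (0 + 0)² = 0² = 0)
√(46919 + c(x(-9, 5), V(11))) = √(46919 - 9) = √46910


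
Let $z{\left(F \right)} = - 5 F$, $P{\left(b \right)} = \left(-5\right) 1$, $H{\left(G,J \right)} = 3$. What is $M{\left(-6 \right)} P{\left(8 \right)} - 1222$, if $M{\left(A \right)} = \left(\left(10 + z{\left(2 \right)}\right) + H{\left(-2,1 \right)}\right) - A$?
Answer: $-1267$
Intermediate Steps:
$P{\left(b \right)} = -5$
$M{\left(A \right)} = 3 - A$ ($M{\left(A \right)} = \left(\left(10 - 10\right) + 3\right) - A = \left(0 + 3\right) - A = 3 - A$)
$M{\left(-6 \right)} P{\left(8 \right)} - 1222 = \left(3 - -6\right) \left(-5\right) - 1222 = \left(3 + 6\right) \left(-5\right) - 1222 = 9 \left(-5\right) - 1222 = -45 - 1222 = -1267$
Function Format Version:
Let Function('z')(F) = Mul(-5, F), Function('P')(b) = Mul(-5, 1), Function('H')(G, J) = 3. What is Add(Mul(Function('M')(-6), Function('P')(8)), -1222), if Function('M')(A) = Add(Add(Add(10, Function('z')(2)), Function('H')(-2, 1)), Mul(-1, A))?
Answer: -1267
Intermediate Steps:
Function('P')(b) = -5
Function('M')(A) = Add(3, Mul(-1, A)) (Function('M')(A) = Add(Add(Add(10, Mul(-5, 2)), 3), Mul(-1, A)) = Add(Add(Add(10, -10), 3), Mul(-1, A)) = Add(Add(0, 3), Mul(-1, A)) = Add(3, Mul(-1, A)))
Add(Mul(Function('M')(-6), Function('P')(8)), -1222) = Add(Mul(Add(3, Mul(-1, -6)), -5), -1222) = Add(Mul(Add(3, 6), -5), -1222) = Add(Mul(9, -5), -1222) = Add(-45, -1222) = -1267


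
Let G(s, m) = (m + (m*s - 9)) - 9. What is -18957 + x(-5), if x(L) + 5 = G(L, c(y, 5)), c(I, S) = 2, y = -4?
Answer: -18988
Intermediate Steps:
G(s, m) = -18 + m + m*s (G(s, m) = (m + (-9 + m*s)) - 9 = (-9 + m + m*s) - 9 = -18 + m + m*s)
x(L) = -21 + 2*L (x(L) = -5 + (-18 + 2 + 2*L) = -5 + (-16 + 2*L) = -21 + 2*L)
-18957 + x(-5) = -18957 + (-21 + 2*(-5)) = -18957 + (-21 - 10) = -18957 - 31 = -18988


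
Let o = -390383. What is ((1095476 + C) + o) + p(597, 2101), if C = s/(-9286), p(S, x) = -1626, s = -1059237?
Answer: 6533453799/9286 ≈ 7.0358e+5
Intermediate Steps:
C = 1059237/9286 (C = -1059237/(-9286) = -1059237*(-1/9286) = 1059237/9286 ≈ 114.07)
((1095476 + C) + o) + p(597, 2101) = ((1095476 + 1059237/9286) - 390383) - 1626 = (10173649373/9286 - 390383) - 1626 = 6548552835/9286 - 1626 = 6533453799/9286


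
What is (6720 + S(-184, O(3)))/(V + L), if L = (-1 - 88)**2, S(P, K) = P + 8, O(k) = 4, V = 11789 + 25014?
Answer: 1636/11181 ≈ 0.14632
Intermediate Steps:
V = 36803
S(P, K) = 8 + P
L = 7921 (L = (-89)**2 = 7921)
(6720 + S(-184, O(3)))/(V + L) = (6720 + (8 - 184))/(36803 + 7921) = (6720 - 176)/44724 = 6544*(1/44724) = 1636/11181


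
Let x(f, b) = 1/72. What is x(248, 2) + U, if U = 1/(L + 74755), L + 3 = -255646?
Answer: 30137/2170728 ≈ 0.013883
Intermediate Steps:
L = -255649 (L = -3 - 255646 = -255649)
x(f, b) = 1/72
U = -1/180894 (U = 1/(-255649 + 74755) = 1/(-180894) = -1/180894 ≈ -5.5281e-6)
x(248, 2) + U = 1/72 - 1/180894 = 30137/2170728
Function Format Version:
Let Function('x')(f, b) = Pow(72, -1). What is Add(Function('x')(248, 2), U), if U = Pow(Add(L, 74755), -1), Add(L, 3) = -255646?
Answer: Rational(30137, 2170728) ≈ 0.013883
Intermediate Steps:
L = -255649 (L = Add(-3, -255646) = -255649)
Function('x')(f, b) = Rational(1, 72)
U = Rational(-1, 180894) (U = Pow(Add(-255649, 74755), -1) = Pow(-180894, -1) = Rational(-1, 180894) ≈ -5.5281e-6)
Add(Function('x')(248, 2), U) = Add(Rational(1, 72), Rational(-1, 180894)) = Rational(30137, 2170728)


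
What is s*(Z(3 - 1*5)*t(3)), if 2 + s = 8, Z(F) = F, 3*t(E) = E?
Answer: -12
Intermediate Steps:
t(E) = E/3
s = 6 (s = -2 + 8 = 6)
s*(Z(3 - 1*5)*t(3)) = 6*((3 - 1*5)*((⅓)*3)) = 6*((3 - 5)*1) = 6*(-2*1) = 6*(-2) = -12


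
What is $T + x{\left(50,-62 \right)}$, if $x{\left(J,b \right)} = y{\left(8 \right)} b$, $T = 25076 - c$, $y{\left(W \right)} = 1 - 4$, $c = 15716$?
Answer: $9546$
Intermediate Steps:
$y{\left(W \right)} = -3$ ($y{\left(W \right)} = 1 - 4 = -3$)
$T = 9360$ ($T = 25076 - 15716 = 9360$)
$x{\left(J,b \right)} = - 3 b$
$T + x{\left(50,-62 \right)} = 9360 - -186 = 9360 + 186 = 9546$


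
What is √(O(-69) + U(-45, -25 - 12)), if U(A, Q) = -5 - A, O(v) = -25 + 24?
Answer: √39 ≈ 6.2450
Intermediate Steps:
O(v) = -1
√(O(-69) + U(-45, -25 - 12)) = √(-1 + (-5 - 1*(-45))) = √(-1 + (-5 + 45)) = √(-1 + 40) = √39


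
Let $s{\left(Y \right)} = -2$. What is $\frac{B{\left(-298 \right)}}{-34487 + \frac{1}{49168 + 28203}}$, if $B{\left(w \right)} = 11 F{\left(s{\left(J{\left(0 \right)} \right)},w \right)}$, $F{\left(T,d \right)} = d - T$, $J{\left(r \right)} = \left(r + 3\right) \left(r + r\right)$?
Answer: $\frac{62979994}{667073419} \approx 0.094412$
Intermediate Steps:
$J{\left(r \right)} = 2 r \left(3 + r\right)$ ($J{\left(r \right)} = \left(3 + r\right) 2 r = 2 r \left(3 + r\right)$)
$B{\left(w \right)} = 22 + 11 w$ ($B{\left(w \right)} = 11 \left(w - -2\right) = 11 \left(w + 2\right) = 11 \left(2 + w\right) = 22 + 11 w$)
$\frac{B{\left(-298 \right)}}{-34487 + \frac{1}{49168 + 28203}} = \frac{22 + 11 \left(-298\right)}{-34487 + \frac{1}{49168 + 28203}} = \frac{22 - 3278}{-34487 + \frac{1}{77371}} = - \frac{3256}{-34487 + \frac{1}{77371}} = - \frac{3256}{- \frac{2668293676}{77371}} = \left(-3256\right) \left(- \frac{77371}{2668293676}\right) = \frac{62979994}{667073419}$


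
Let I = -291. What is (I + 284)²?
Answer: 49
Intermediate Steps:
(I + 284)² = (-291 + 284)² = (-7)² = 49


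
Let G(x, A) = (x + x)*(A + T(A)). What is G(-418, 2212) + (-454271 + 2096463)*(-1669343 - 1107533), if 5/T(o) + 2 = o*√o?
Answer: -12338886564207383798234/2705798031 - 4623080*√553/2705798031 ≈ -4.5602e+12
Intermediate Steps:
T(o) = 5/(-2 + o^(3/2)) (T(o) = 5/(-2 + o*√o) = 5/(-2 + o^(3/2)))
G(x, A) = 2*x*(A + 5/(-2 + A^(3/2))) (G(x, A) = (x + x)*(A + 5/(-2 + A^(3/2))) = (2*x)*(A + 5/(-2 + A^(3/2))) = 2*x*(A + 5/(-2 + A^(3/2))))
G(-418, 2212) + (-454271 + 2096463)*(-1669343 - 1107533) = 2*(-418)*(5 + 2212*(-2 + 2212^(3/2)))/(-2 + 2212^(3/2)) + (-454271 + 2096463)*(-1669343 - 1107533) = 2*(-418)*(5 + 2212*(-2 + 4424*√553))/(-2 + 4424*√553) + 1642192*(-2776876) = 2*(-418)*(5 + (-4424 + 9785888*√553))/(-2 + 4424*√553) - 4560163552192 = 2*(-418)*(-4419 + 9785888*√553)/(-2 + 4424*√553) - 4560163552192 = -836*(-4419 + 9785888*√553)/(-2 + 4424*√553) - 4560163552192 = -4560163552192 - 836*(-4419 + 9785888*√553)/(-2 + 4424*√553)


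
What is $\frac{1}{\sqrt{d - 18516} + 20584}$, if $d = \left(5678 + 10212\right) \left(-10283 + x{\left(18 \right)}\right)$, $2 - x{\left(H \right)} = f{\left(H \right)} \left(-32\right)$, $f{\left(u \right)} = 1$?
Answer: $\frac{10292}{293288091} - \frac{i \sqrt{162875126}}{586576182} \approx 3.5092 \cdot 10^{-5} - 2.1757 \cdot 10^{-5} i$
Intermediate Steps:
$x{\left(H \right)} = 34$ ($x{\left(H \right)} = 2 - 1 \left(-32\right) = 2 - -32 = 2 + 32 = 34$)
$d = -162856610$ ($d = \left(5678 + 10212\right) \left(-10283 + 34\right) = 15890 \left(-10249\right) = -162856610$)
$\frac{1}{\sqrt{d - 18516} + 20584} = \frac{1}{\sqrt{-162856610 - 18516} + 20584} = \frac{1}{\sqrt{-162875126} + 20584} = \frac{1}{i \sqrt{162875126} + 20584} = \frac{1}{20584 + i \sqrt{162875126}}$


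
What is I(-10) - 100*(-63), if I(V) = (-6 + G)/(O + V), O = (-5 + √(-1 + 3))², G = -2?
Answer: 560564/89 - 80*√2/89 ≈ 6297.2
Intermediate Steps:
O = (-5 + √2)² ≈ 12.858
I(V) = -8/(V + (5 - √2)²) (I(V) = (-6 - 2)/((5 - √2)² + V) = -8/(V + (5 - √2)²))
I(-10) - 100*(-63) = -8/(-10 + (5 - √2)²) - 100*(-63) = -8/(-10 + (5 - √2)²) + 6300 = 6300 - 8/(-10 + (5 - √2)²)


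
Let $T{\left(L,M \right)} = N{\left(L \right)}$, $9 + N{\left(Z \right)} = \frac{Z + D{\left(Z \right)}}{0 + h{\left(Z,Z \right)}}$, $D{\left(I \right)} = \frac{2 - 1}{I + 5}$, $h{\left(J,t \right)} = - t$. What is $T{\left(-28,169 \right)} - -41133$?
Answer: $\frac{26483211}{644} \approx 41123.0$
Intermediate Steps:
$D{\left(I \right)} = \frac{1}{5 + I}$ ($D{\left(I \right)} = 1 \frac{1}{5 + I} = \frac{1}{5 + I}$)
$N{\left(Z \right)} = -9 - \frac{Z + \frac{1}{5 + Z}}{Z}$ ($N{\left(Z \right)} = -9 + \frac{Z + \frac{1}{5 + Z}}{0 - Z} = -9 + \frac{Z + \frac{1}{5 + Z}}{\left(-1\right) Z} = -9 + \left(Z + \frac{1}{5 + Z}\right) \left(- \frac{1}{Z}\right) = -9 - \frac{Z + \frac{1}{5 + Z}}{Z}$)
$T{\left(L,M \right)} = \frac{-1 - 10 L \left(5 + L\right)}{L \left(5 + L\right)}$
$T{\left(-28,169 \right)} - -41133 = \frac{-1 - - 280 \left(5 - 28\right)}{\left(-28\right) \left(5 - 28\right)} - -41133 = - \frac{-1 - \left(-280\right) \left(-23\right)}{28 \left(-23\right)} + 41133 = \left(- \frac{1}{28}\right) \left(- \frac{1}{23}\right) \left(-1 - 6440\right) + 41133 = \left(- \frac{1}{28}\right) \left(- \frac{1}{23}\right) \left(-6441\right) + 41133 = - \frac{6441}{644} + 41133 = \frac{26483211}{644}$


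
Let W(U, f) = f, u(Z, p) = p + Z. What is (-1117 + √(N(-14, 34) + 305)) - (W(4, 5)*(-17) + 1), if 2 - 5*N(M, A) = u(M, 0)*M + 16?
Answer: -1033 + √263 ≈ -1016.8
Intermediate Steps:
u(Z, p) = Z + p
N(M, A) = -14/5 - M²/5 (N(M, A) = ⅖ - ((M + 0)*M + 16)/5 = ⅖ - (M*M + 16)/5 = ⅖ - (M² + 16)/5 = ⅖ - (16 + M²)/5 = ⅖ + (-16/5 - M²/5) = -14/5 - M²/5)
(-1117 + √(N(-14, 34) + 305)) - (W(4, 5)*(-17) + 1) = (-1117 + √((-14/5 - ⅕*(-14)²) + 305)) - (5*(-17) + 1) = (-1117 + √((-14/5 - ⅕*196) + 305)) - (-85 + 1) = (-1117 + √((-14/5 - 196/5) + 305)) - 1*(-84) = (-1117 + √(-42 + 305)) + 84 = (-1117 + √263) + 84 = -1033 + √263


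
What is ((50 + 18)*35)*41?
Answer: 97580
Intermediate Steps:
((50 + 18)*35)*41 = (68*35)*41 = 2380*41 = 97580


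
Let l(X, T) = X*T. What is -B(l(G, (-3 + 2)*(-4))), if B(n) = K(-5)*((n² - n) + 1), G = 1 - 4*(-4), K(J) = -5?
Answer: 22785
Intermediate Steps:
G = 17 (G = 1 + 16 = 17)
l(X, T) = T*X
B(n) = -5 - 5*n² + 5*n (B(n) = -5*((n² - n) + 1) = -5*(1 + n² - n) = -5 - 5*n² + 5*n)
-B(l(G, (-3 + 2)*(-4))) = -(-5 - 5*4624*(-3 + 2)² + 5*(((-3 + 2)*(-4))*17)) = -(-5 - 5*(-1*(-4)*17)² + 5*(-1*(-4)*17)) = -(-5 - 5*(4*17)² + 5*(4*17)) = -(-5 - 5*68² + 5*68) = -(-5 - 5*4624 + 340) = -(-5 - 23120 + 340) = -1*(-22785) = 22785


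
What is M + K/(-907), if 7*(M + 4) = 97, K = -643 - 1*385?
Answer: 69779/6349 ≈ 10.991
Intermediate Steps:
K = -1028 (K = -643 - 385 = -1028)
M = 69/7 (M = -4 + (⅐)*97 = -4 + 97/7 = 69/7 ≈ 9.8571)
M + K/(-907) = 69/7 - 1028/(-907) = 69/7 - 1/907*(-1028) = 69/7 + 1028/907 = 69779/6349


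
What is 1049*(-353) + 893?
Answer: -369404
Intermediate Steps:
1049*(-353) + 893 = -370297 + 893 = -369404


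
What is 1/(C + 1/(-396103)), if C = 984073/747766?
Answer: 296192355898/389793519753 ≈ 0.75987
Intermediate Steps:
C = 984073/747766 (C = 984073*(1/747766) = 984073/747766 ≈ 1.3160)
1/(C + 1/(-396103)) = 1/(984073/747766 + 1/(-396103)) = 1/(984073/747766 - 1/396103) = 1/(389793519753/296192355898) = 296192355898/389793519753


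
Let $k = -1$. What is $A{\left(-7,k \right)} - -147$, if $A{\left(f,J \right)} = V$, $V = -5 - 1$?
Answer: $141$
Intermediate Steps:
$V = -6$ ($V = -5 - 1 = -6$)
$A{\left(f,J \right)} = -6$
$A{\left(-7,k \right)} - -147 = -6 - -147 = -6 + 147 = 141$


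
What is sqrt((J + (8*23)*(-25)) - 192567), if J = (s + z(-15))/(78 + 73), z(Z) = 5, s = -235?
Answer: I*sqrt(4495639497)/151 ≈ 444.04*I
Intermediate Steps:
J = -230/151 (J = (-235 + 5)/(78 + 73) = -230/151 ≈ -1.5232)
sqrt((J + (8*23)*(-25)) - 192567) = sqrt((-230/151 + (8*23)*(-25)) - 192567) = sqrt((-230/151 + 184*(-25)) - 192567) = sqrt((-230/151 - 4600) - 192567) = sqrt(-694830/151 - 192567) = sqrt(-29772447/151) = I*sqrt(4495639497)/151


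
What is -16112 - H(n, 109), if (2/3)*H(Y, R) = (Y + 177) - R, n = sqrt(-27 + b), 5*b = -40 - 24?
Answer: -16214 - 3*I*sqrt(995)/10 ≈ -16214.0 - 9.4631*I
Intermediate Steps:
b = -64/5 (b = (-40 - 24)/5 = (1/5)*(-64) = -64/5 ≈ -12.800)
n = I*sqrt(995)/5 (n = sqrt(-27 - 64/5) = sqrt(-199/5) = I*sqrt(995)/5 ≈ 6.3087*I)
H(Y, R) = 531/2 - 3*R/2 + 3*Y/2 (H(Y, R) = 3*((Y + 177) - R)/2 = 3*((177 + Y) - R)/2 = 3*(177 + Y - R)/2 = 531/2 - 3*R/2 + 3*Y/2)
-16112 - H(n, 109) = -16112 - (531/2 - 3/2*109 + 3*(I*sqrt(995)/5)/2) = -16112 - (531/2 - 327/2 + 3*I*sqrt(995)/10) = -16112 - (102 + 3*I*sqrt(995)/10) = -16112 + (-102 - 3*I*sqrt(995)/10) = -16214 - 3*I*sqrt(995)/10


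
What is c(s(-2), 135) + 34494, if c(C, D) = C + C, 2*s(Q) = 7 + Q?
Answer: 34499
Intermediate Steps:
s(Q) = 7/2 + Q/2 (s(Q) = (7 + Q)/2 = 7/2 + Q/2)
c(C, D) = 2*C
c(s(-2), 135) + 34494 = 2*(7/2 + (1/2)*(-2)) + 34494 = 2*(7/2 - 1) + 34494 = 2*(5/2) + 34494 = 5 + 34494 = 34499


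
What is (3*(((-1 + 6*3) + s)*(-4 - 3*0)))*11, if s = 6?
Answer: -3036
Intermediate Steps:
(3*(((-1 + 6*3) + s)*(-4 - 3*0)))*11 = (3*(((-1 + 6*3) + 6)*(-4 - 3*0)))*11 = (3*(((-1 + 18) + 6)*(-4 + 0)))*11 = (3*((17 + 6)*(-4)))*11 = (3*(23*(-4)))*11 = (3*(-92))*11 = -276*11 = -3036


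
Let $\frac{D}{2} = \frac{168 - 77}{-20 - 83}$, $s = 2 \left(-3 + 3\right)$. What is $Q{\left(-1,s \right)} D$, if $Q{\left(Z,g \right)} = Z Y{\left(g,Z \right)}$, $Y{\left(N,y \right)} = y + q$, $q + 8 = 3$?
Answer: $- \frac{1092}{103} \approx -10.602$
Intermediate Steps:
$q = -5$ ($q = -8 + 3 = -5$)
$s = 0$ ($s = 2 \cdot 0 = 0$)
$Y{\left(N,y \right)} = -5 + y$ ($Y{\left(N,y \right)} = y - 5 = -5 + y$)
$D = - \frac{182}{103}$ ($D = 2 \frac{168 - 77}{-20 - 83} = 2 \frac{91}{-103} = 2 \cdot 91 \left(- \frac{1}{103}\right) = 2 \left(- \frac{91}{103}\right) = - \frac{182}{103} \approx -1.767$)
$Q{\left(Z,g \right)} = Z \left(-5 + Z\right)$
$Q{\left(-1,s \right)} D = - (-5 - 1) \left(- \frac{182}{103}\right) = \left(-1\right) \left(-6\right) \left(- \frac{182}{103}\right) = 6 \left(- \frac{182}{103}\right) = - \frac{1092}{103}$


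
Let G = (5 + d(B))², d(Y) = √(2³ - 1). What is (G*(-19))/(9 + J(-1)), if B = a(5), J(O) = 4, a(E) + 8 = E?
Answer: -608/13 - 190*√7/13 ≈ -85.438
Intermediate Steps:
a(E) = -8 + E
B = -3 (B = -8 + 5 = -3)
d(Y) = √7 (d(Y) = √(8 - 1) = √7)
G = (5 + √7)² ≈ 58.458
(G*(-19))/(9 + J(-1)) = ((5 + √7)²*(-19))/(9 + 4) = -19*(5 + √7)²/13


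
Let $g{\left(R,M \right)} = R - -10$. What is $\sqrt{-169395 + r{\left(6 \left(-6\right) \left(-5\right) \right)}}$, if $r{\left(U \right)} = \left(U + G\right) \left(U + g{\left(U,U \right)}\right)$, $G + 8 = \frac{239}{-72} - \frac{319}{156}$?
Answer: $\frac{35 i \sqrt{535093}}{78} \approx 328.24 i$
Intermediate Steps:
$g{\left(R,M \right)} = 10 + R$ ($g{\left(R,M \right)} = R + 10 = 10 + R$)
$G = - \frac{12509}{936}$ ($G = -8 + \left(\frac{239}{-72} - \frac{319}{156}\right) = -8 + \left(239 \left(- \frac{1}{72}\right) - \frac{319}{156}\right) = -8 - \frac{5021}{936} = - \frac{12509}{936} \approx -13.364$)
$r{\left(U \right)} = \left(10 + 2 U\right) \left(- \frac{12509}{936} + U\right)$ ($r{\left(U \right)} = \left(U - \frac{12509}{936}\right) \left(U + \left(10 + U\right)\right) = \left(- \frac{12509}{936} + U\right) \left(10 + 2 U\right) = \left(10 + 2 U\right) \left(- \frac{12509}{936} + U\right)$)
$\sqrt{-169395 + r{\left(6 \left(-6\right) \left(-5\right) \right)}} = \sqrt{-169395 - \left(\frac{62545}{468} - 64800 + \frac{7829}{468} \cdot 6 \left(-6\right) \left(-5\right)\right)} = \sqrt{-169395 - \left(\frac{62545}{468} - 64800 + \frac{7829}{468} \left(-36\right) \left(-5\right)\right)} = \sqrt{-169395 - \left(\frac{1471765}{468} - 64800\right)} = \sqrt{-169395 - - \frac{28854635}{468}} = \sqrt{-169395 + \frac{28854635}{468}} = \sqrt{- \frac{50422225}{468}} = \frac{35 i \sqrt{535093}}{78}$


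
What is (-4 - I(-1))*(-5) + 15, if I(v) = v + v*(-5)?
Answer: 55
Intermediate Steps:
I(v) = -4*v (I(v) = v - 5*v = -4*v)
(-4 - I(-1))*(-5) + 15 = (-4 - (-4)*(-1))*(-5) + 15 = (-4 - 1*4)*(-5) + 15 = (-4 - 4)*(-5) + 15 = -8*(-5) + 15 = 40 + 15 = 55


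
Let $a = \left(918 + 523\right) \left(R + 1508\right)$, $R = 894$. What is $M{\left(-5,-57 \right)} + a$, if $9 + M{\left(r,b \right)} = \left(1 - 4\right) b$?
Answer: $3461444$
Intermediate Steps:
$a = 3461282$ ($a = \left(918 + 523\right) \left(894 + 1508\right) = 1441 \cdot 2402 = 3461282$)
$M{\left(r,b \right)} = -9 - 3 b$ ($M{\left(r,b \right)} = -9 + \left(1 - 4\right) b = -9 - 3 b$)
$M{\left(-5,-57 \right)} + a = \left(-9 - -171\right) + 3461282 = \left(-9 + 171\right) + 3461282 = 162 + 3461282 = 3461444$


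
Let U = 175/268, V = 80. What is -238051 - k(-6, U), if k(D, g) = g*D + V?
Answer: -31909029/134 ≈ -2.3813e+5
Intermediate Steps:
U = 175/268 (U = 175*(1/268) = 175/268 ≈ 0.65298)
k(D, g) = 80 + D*g (k(D, g) = g*D + 80 = D*g + 80 = 80 + D*g)
-238051 - k(-6, U) = -238051 - (80 - 6*175/268) = -238051 - (80 - 525/134) = -238051 - 1*10195/134 = -238051 - 10195/134 = -31909029/134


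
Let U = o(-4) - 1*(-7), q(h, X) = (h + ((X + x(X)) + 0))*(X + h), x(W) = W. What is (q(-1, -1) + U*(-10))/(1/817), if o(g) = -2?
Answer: -35948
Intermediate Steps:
q(h, X) = (X + h)*(h + 2*X) (q(h, X) = (h + ((X + X) + 0))*(X + h) = (h + (2*X + 0))*(X + h) = (h + 2*X)*(X + h) = (X + h)*(h + 2*X))
U = 5 (U = -2 - 1*(-7) = -2 + 7 = 5)
(q(-1, -1) + U*(-10))/(1/817) = (((-1)**2 + 2*(-1)**2 + 3*(-1)*(-1)) + 5*(-10))/(1/817) = ((1 + 2*1 + 3) - 50)/(1/817) = ((1 + 2 + 3) - 50)*817 = (6 - 50)*817 = -44*817 = -35948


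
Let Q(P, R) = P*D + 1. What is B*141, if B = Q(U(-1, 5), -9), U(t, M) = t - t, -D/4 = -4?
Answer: 141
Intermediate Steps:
D = 16 (D = -4*(-4) = 16)
U(t, M) = 0
Q(P, R) = 1 + 16*P (Q(P, R) = P*16 + 1 = 16*P + 1 = 1 + 16*P)
B = 1 (B = 1 + 16*0 = 1 + 0 = 1)
B*141 = 1*141 = 141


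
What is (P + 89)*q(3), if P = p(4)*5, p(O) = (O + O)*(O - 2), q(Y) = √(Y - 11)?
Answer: 338*I*√2 ≈ 478.0*I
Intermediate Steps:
q(Y) = √(-11 + Y)
p(O) = 2*O*(-2 + O) (p(O) = (2*O)*(-2 + O) = 2*O*(-2 + O))
P = 80 (P = (2*4*(-2 + 4))*5 = (2*4*2)*5 = 16*5 = 80)
(P + 89)*q(3) = (80 + 89)*√(-11 + 3) = 169*√(-8) = 169*(2*I*√2) = 338*I*√2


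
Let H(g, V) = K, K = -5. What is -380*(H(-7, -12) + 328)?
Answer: -122740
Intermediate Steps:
H(g, V) = -5
-380*(H(-7, -12) + 328) = -380*(-5 + 328) = -380*323 = -122740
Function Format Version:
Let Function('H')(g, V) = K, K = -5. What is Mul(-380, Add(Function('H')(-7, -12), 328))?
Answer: -122740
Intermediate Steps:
Function('H')(g, V) = -5
Mul(-380, Add(Function('H')(-7, -12), 328)) = Mul(-380, Add(-5, 328)) = Mul(-380, 323) = -122740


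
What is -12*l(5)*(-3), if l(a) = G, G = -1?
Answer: -36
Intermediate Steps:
l(a) = -1
-12*l(5)*(-3) = -12*(-1)*(-3) = 12*(-3) = -36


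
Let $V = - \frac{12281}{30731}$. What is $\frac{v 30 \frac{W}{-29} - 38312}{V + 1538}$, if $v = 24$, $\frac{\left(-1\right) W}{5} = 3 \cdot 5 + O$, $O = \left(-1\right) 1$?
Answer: $- \frac{32594773688}{1370307913} \approx -23.786$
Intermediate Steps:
$O = -1$
$V = - \frac{12281}{30731}$ ($V = \left(-12281\right) \frac{1}{30731} = - \frac{12281}{30731} \approx -0.39963$)
$W = -70$ ($W = - 5 \left(3 \cdot 5 - 1\right) = - 5 \left(15 - 1\right) = \left(-5\right) 14 = -70$)
$\frac{v 30 \frac{W}{-29} - 38312}{V + 1538} = \frac{24 \cdot 30 \left(- \frac{70}{-29}\right) - 38312}{- \frac{12281}{30731} + 1538} = \frac{720 \left(\left(-70\right) \left(- \frac{1}{29}\right)\right) - 38312}{\frac{47251997}{30731}} = \left(720 \cdot \frac{70}{29} - 38312\right) \frac{30731}{47251997} = \left(\frac{50400}{29} - 38312\right) \frac{30731}{47251997} = \left(- \frac{1060648}{29}\right) \frac{30731}{47251997} = - \frac{32594773688}{1370307913}$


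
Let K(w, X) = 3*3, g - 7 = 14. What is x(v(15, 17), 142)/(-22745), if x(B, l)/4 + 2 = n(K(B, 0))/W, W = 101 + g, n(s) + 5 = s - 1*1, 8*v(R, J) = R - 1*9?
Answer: 482/1387445 ≈ 0.00034740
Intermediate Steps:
g = 21 (g = 7 + 14 = 21)
v(R, J) = -9/8 + R/8 (v(R, J) = (R - 1*9)/8 = (R - 9)/8 = (-9 + R)/8 = -9/8 + R/8)
K(w, X) = 9
n(s) = -6 + s (n(s) = -5 + (s - 1*1) = -5 + (s - 1) = -5 + (-1 + s) = -6 + s)
W = 122 (W = 101 + 21 = 122)
x(B, l) = -482/61 (x(B, l) = -8 + 4*((-6 + 9)/122) = -8 + 4*(3*(1/122)) = -8 + 4*(3/122) = -8 + 6/61 = -482/61)
x(v(15, 17), 142)/(-22745) = -482/61/(-22745) = -482/61*(-1/22745) = 482/1387445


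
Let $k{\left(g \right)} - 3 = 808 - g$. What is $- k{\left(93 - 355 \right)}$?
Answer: $-1073$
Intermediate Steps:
$k{\left(g \right)} = 811 - g$ ($k{\left(g \right)} = 3 - \left(-808 + g\right) = 811 - g$)
$- k{\left(93 - 355 \right)} = - (811 - \left(93 - 355\right)) = - (811 - -262) = - (811 + 262) = \left(-1\right) 1073 = -1073$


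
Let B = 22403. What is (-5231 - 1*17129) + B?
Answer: 43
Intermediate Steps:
(-5231 - 1*17129) + B = (-5231 - 1*17129) + 22403 = (-5231 - 17129) + 22403 = -22360 + 22403 = 43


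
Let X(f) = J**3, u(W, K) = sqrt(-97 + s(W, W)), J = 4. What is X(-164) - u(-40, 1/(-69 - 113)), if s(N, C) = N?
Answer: 64 - I*sqrt(137) ≈ 64.0 - 11.705*I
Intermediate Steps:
u(W, K) = sqrt(-97 + W)
X(f) = 64 (X(f) = 4**3 = 64)
X(-164) - u(-40, 1/(-69 - 113)) = 64 - sqrt(-97 - 40) = 64 - sqrt(-137) = 64 - I*sqrt(137)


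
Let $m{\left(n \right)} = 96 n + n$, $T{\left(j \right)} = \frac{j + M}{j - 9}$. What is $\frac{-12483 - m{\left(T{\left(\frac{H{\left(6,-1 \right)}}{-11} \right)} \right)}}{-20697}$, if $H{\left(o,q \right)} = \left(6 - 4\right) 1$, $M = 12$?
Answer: $\frac{1248173}{2090397} \approx 0.5971$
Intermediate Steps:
$H{\left(o,q \right)} = 2$ ($H{\left(o,q \right)} = 2 \cdot 1 = 2$)
$T{\left(j \right)} = \frac{12 + j}{-9 + j}$ ($T{\left(j \right)} = \frac{j + 12}{j - 9} = \frac{12 + j}{-9 + j}$)
$m{\left(n \right)} = 97 n$
$\frac{-12483 - m{\left(T{\left(\frac{H{\left(6,-1 \right)}}{-11} \right)} \right)}}{-20697} = \frac{-12483 - 97 \frac{12 + \frac{2}{-11}}{-9 + \frac{2}{-11}}}{-20697} = \left(-12483 - 97 \frac{12 + 2 \left(- \frac{1}{11}\right)}{-9 + 2 \left(- \frac{1}{11}\right)}\right) \left(- \frac{1}{20697}\right) = \left(-12483 - 97 \frac{12 - \frac{2}{11}}{-9 - \frac{2}{11}}\right) \left(- \frac{1}{20697}\right) = \left(-12483 - 97 \frac{1}{- \frac{101}{11}} \cdot \frac{130}{11}\right) \left(- \frac{1}{20697}\right) = \left(-12483 - 97 \left(\left(- \frac{11}{101}\right) \frac{130}{11}\right)\right) \left(- \frac{1}{20697}\right) = \left(-12483 - 97 \left(- \frac{130}{101}\right)\right) \left(- \frac{1}{20697}\right) = \left(-12483 - - \frac{12610}{101}\right) \left(- \frac{1}{20697}\right) = \left(-12483 + \frac{12610}{101}\right) \left(- \frac{1}{20697}\right) = \left(- \frac{1248173}{101}\right) \left(- \frac{1}{20697}\right) = \frac{1248173}{2090397}$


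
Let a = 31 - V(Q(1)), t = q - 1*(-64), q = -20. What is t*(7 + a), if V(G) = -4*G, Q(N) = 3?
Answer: 2200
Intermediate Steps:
t = 44 (t = -20 - 1*(-64) = -20 + 64 = 44)
a = 43 (a = 31 - (-4)*3 = 31 - 1*(-12) = 31 + 12 = 43)
t*(7 + a) = 44*(7 + 43) = 44*50 = 2200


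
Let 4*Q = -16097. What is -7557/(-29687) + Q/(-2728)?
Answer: 560333623/323944544 ≈ 1.7297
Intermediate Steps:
Q = -16097/4 (Q = (1/4)*(-16097) = -16097/4 ≈ -4024.3)
-7557/(-29687) + Q/(-2728) = -7557/(-29687) - 16097/4/(-2728) = -7557*(-1/29687) - 16097/4*(-1/2728) = 7557/29687 + 16097/10912 = 560333623/323944544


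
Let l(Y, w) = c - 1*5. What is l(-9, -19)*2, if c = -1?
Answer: -12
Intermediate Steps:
l(Y, w) = -6 (l(Y, w) = -1 - 1*5 = -1 - 5 = -6)
l(-9, -19)*2 = -6*2 = -12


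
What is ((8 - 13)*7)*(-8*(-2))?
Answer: -560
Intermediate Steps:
((8 - 13)*7)*(-8*(-2)) = -5*7*16 = -35*16 = -560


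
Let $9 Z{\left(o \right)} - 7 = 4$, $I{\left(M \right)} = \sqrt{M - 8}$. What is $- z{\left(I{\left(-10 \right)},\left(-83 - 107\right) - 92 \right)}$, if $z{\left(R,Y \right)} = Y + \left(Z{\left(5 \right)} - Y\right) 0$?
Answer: $282$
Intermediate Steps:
$I{\left(M \right)} = \sqrt{-8 + M}$
$Z{\left(o \right)} = \frac{11}{9}$ ($Z{\left(o \right)} = \frac{7}{9} + \frac{1}{9} \cdot 4 = \frac{7}{9} + \frac{4}{9} = \frac{11}{9}$)
$z{\left(R,Y \right)} = Y$ ($z{\left(R,Y \right)} = Y + \left(\frac{11}{9} - Y\right) 0 = Y + 0 = Y$)
$- z{\left(I{\left(-10 \right)},\left(-83 - 107\right) - 92 \right)} = - (\left(-83 - 107\right) - 92) = - (-190 - 92) = \left(-1\right) \left(-282\right) = 282$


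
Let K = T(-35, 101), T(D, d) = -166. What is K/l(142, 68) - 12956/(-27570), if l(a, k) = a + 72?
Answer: -451009/1474995 ≈ -0.30577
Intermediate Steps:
K = -166
l(a, k) = 72 + a
K/l(142, 68) - 12956/(-27570) = -166/(72 + 142) - 12956/(-27570) = -166/214 - 12956*(-1/27570) = -166*1/214 + 6478/13785 = -83/107 + 6478/13785 = -451009/1474995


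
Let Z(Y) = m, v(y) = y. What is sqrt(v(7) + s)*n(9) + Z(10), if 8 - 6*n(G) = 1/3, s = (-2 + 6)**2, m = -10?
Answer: -10 + 23*sqrt(23)/18 ≈ -3.8720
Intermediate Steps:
s = 16 (s = 4**2 = 16)
Z(Y) = -10
n(G) = 23/18 (n(G) = 4/3 - 1/6/3 = 4/3 - 1/6*1/3 = 4/3 - 1/18 = 23/18)
sqrt(v(7) + s)*n(9) + Z(10) = sqrt(7 + 16)*(23/18) - 10 = sqrt(23)*(23/18) - 10 = 23*sqrt(23)/18 - 10 = -10 + 23*sqrt(23)/18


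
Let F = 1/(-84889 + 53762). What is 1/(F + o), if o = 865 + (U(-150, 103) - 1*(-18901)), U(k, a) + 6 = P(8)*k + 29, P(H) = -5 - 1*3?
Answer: 31127/653324602 ≈ 4.7644e-5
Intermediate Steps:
P(H) = -8 (P(H) = -5 - 3 = -8)
U(k, a) = 23 - 8*k (U(k, a) = -6 + (-8*k + 29) = -6 + (29 - 8*k) = 23 - 8*k)
F = -1/31127 (F = 1/(-31127) = -1/31127 ≈ -3.2126e-5)
o = 20989 (o = 865 + ((23 - 8*(-150)) - 1*(-18901)) = 865 + ((23 + 1200) + 18901) = 865 + (1223 + 18901) = 865 + 20124 = 20989)
1/(F + o) = 1/(-1/31127 + 20989) = 1/(653324602/31127) = 31127/653324602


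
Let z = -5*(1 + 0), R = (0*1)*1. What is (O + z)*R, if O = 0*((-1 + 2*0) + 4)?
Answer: 0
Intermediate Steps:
R = 0 (R = 0*1 = 0)
O = 0 (O = 0*((-1 + 0) + 4) = 0*(-1 + 4) = 0*3 = 0)
z = -5 (z = -5*1 = -5)
(O + z)*R = (0 - 5)*0 = -5*0 = 0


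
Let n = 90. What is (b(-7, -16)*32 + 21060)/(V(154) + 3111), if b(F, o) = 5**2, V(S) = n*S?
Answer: 21860/16971 ≈ 1.2881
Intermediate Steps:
V(S) = 90*S
b(F, o) = 25
(b(-7, -16)*32 + 21060)/(V(154) + 3111) = (25*32 + 21060)/(90*154 + 3111) = (800 + 21060)/(13860 + 3111) = 21860/16971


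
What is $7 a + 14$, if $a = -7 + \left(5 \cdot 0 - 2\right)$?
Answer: $-49$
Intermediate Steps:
$a = -9$ ($a = -7 + \left(0 - 2\right) = -7 - 2 = -9$)
$7 a + 14 = 7 \left(-9\right) + 14 = -63 + 14 = -49$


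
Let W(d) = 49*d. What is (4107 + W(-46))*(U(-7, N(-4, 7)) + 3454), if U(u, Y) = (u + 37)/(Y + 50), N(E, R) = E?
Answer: 147233821/23 ≈ 6.4015e+6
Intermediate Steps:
U(u, Y) = (37 + u)/(50 + Y)
(4107 + W(-46))*(U(-7, N(-4, 7)) + 3454) = (4107 + 49*(-46))*((37 - 7)/(50 - 4) + 3454) = (4107 - 2254)*(30/46 + 3454) = 1853*((1/46)*30 + 3454) = 1853*(15/23 + 3454) = 1853*(79457/23) = 147233821/23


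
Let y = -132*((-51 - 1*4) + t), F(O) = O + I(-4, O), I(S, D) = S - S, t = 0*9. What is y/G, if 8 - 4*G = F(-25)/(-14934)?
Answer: 433683360/119447 ≈ 3630.8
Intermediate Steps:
t = 0
I(S, D) = 0
F(O) = O (F(O) = O + 0 = O)
y = 7260 (y = -132*((-51 - 1*4) + 0) = -132*((-51 - 4) + 0) = -132*(-55 + 0) = -132*(-55) = 7260)
G = 119447/59736 (G = 2 - (-25)/(4*(-14934)) = 2 - (-25)*(-1)/(4*14934) = 2 - 1/4*25/14934 = 2 - 25/59736 = 119447/59736 ≈ 1.9996)
y/G = 7260/(119447/59736) = 7260*(59736/119447) = 433683360/119447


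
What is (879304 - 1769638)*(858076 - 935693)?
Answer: 69105054078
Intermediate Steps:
(879304 - 1769638)*(858076 - 935693) = -890334*(-77617) = 69105054078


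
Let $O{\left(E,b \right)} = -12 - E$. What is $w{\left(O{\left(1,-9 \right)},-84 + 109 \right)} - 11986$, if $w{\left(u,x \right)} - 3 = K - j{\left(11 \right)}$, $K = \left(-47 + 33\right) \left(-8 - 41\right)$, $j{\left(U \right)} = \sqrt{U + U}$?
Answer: $-11297 - \sqrt{22} \approx -11302.0$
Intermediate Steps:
$j{\left(U \right)} = \sqrt{2} \sqrt{U}$ ($j{\left(U \right)} = \sqrt{2 U} = \sqrt{2} \sqrt{U}$)
$K = 686$ ($K = \left(-14\right) \left(-49\right) = 686$)
$w{\left(u,x \right)} = 689 - \sqrt{22}$ ($w{\left(u,x \right)} = 3 + \left(686 - \sqrt{2} \sqrt{11}\right) = 3 + \left(686 - \sqrt{22}\right) = 689 - \sqrt{22}$)
$w{\left(O{\left(1,-9 \right)},-84 + 109 \right)} - 11986 = \left(689 - \sqrt{22}\right) - 11986 = -11297 - \sqrt{22}$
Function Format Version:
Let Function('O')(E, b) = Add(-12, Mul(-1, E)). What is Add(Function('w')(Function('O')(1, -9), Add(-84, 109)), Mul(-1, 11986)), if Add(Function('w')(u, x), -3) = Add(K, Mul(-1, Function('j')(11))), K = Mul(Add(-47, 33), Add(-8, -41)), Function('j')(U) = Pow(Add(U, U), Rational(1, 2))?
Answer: Add(-11297, Mul(-1, Pow(22, Rational(1, 2)))) ≈ -11302.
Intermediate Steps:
Function('j')(U) = Mul(Pow(2, Rational(1, 2)), Pow(U, Rational(1, 2))) (Function('j')(U) = Pow(Mul(2, U), Rational(1, 2)) = Mul(Pow(2, Rational(1, 2)), Pow(U, Rational(1, 2))))
K = 686 (K = Mul(-14, -49) = 686)
Function('w')(u, x) = Add(689, Mul(-1, Pow(22, Rational(1, 2)))) (Function('w')(u, x) = Add(3, Add(686, Mul(-1, Mul(Pow(2, Rational(1, 2)), Pow(11, Rational(1, 2)))))) = Add(3, Add(686, Mul(-1, Pow(22, Rational(1, 2))))) = Add(689, Mul(-1, Pow(22, Rational(1, 2)))))
Add(Function('w')(Function('O')(1, -9), Add(-84, 109)), Mul(-1, 11986)) = Add(Add(689, Mul(-1, Pow(22, Rational(1, 2)))), Mul(-1, 11986)) = Add(Add(689, Mul(-1, Pow(22, Rational(1, 2)))), -11986) = Add(-11297, Mul(-1, Pow(22, Rational(1, 2))))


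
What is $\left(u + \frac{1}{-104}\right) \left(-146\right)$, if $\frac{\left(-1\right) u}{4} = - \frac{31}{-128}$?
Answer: $\frac{29711}{208} \approx 142.84$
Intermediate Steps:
$u = - \frac{31}{32}$ ($u = - 4 \left(- \frac{31}{-128}\right) = - 4 \left(\left(-31\right) \left(- \frac{1}{128}\right)\right) = \left(-4\right) \frac{31}{128} = - \frac{31}{32} \approx -0.96875$)
$\left(u + \frac{1}{-104}\right) \left(-146\right) = \left(- \frac{31}{32} + \frac{1}{-104}\right) \left(-146\right) = \left(- \frac{31}{32} - \frac{1}{104}\right) \left(-146\right) = \left(- \frac{407}{416}\right) \left(-146\right) = \frac{29711}{208}$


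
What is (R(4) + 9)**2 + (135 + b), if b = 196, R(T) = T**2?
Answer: 956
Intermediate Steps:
(R(4) + 9)**2 + (135 + b) = (4**2 + 9)**2 + (135 + 196) = (16 + 9)**2 + 331 = 25**2 + 331 = 625 + 331 = 956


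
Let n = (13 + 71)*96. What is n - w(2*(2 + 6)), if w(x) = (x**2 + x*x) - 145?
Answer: 7697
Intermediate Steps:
n = 8064 (n = 84*96 = 8064)
w(x) = -145 + 2*x**2 (w(x) = (x**2 + x**2) - 145 = 2*x**2 - 145 = -145 + 2*x**2)
n - w(2*(2 + 6)) = 8064 - (-145 + 2*(2*(2 + 6))**2) = 8064 - (-145 + 2*(2*8)**2) = 8064 - (-145 + 2*16**2) = 8064 - (-145 + 2*256) = 8064 - (-145 + 512) = 8064 - 1*367 = 8064 - 367 = 7697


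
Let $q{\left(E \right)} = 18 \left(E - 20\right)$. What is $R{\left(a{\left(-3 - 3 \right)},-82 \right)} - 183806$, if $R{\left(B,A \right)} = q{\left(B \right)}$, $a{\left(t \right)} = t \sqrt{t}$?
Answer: $-184166 - 108 i \sqrt{6} \approx -1.8417 \cdot 10^{5} - 264.54 i$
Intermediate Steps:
$q{\left(E \right)} = -360 + 18 E$ ($q{\left(E \right)} = 18 \left(-20 + E\right) = -360 + 18 E$)
$a{\left(t \right)} = t^{\frac{3}{2}}$
$R{\left(B,A \right)} = -360 + 18 B$
$R{\left(a{\left(-3 - 3 \right)},-82 \right)} - 183806 = \left(-360 + 18 \left(-3 - 3\right)^{\frac{3}{2}}\right) - 183806 = \left(-360 + 18 \left(-6\right)^{\frac{3}{2}}\right) - 183806 = \left(-360 + 18 \left(- 6 i \sqrt{6}\right)\right) - 183806 = \left(-360 - 108 i \sqrt{6}\right) - 183806 = -184166 - 108 i \sqrt{6}$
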